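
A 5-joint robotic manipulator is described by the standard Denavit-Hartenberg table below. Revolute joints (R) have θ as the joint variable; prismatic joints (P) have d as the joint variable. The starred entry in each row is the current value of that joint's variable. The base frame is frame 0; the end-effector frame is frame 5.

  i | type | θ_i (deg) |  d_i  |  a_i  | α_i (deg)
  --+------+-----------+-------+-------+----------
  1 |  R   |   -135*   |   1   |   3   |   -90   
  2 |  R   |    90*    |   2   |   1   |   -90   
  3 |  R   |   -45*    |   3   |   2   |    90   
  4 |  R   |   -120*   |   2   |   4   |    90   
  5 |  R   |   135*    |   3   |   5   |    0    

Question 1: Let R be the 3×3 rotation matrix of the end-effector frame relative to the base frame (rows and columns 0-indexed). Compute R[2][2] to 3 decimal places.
0.612

End-effector z-axis (col 2 of R) = (-0.0795,0.7866,0.6124)
R[2][2] = 0.6124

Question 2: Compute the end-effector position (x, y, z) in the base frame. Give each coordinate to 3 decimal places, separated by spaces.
4.543 -2.991 4.501

after link 1: o_1 = (-2.1213, -2.1213, 1.0000)
after link 2: o_2 = (-0.7071, -3.5355, 0.0000)
after link 3: o_3 = (2.4142, -2.4142, -1.4142)
after link 4: o_4 = (-0.0353, -4.8637, 1.4142)
after link 5: o_5 = (4.5431, -2.9906, 4.5013)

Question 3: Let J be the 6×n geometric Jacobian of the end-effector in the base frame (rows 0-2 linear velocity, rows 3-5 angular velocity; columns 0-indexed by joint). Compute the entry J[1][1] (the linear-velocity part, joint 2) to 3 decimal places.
-2.476

axis z_1 = (0.7071,-0.7071,0.0000); lever o_n−o_1 = (6.6644,-0.8693,3.5013)
cross product → J_v[:, 1] = (-2.4758,-2.4758,4.0978)
J_ω[:, 1] = z_1
entry J[1][1] = -2.4758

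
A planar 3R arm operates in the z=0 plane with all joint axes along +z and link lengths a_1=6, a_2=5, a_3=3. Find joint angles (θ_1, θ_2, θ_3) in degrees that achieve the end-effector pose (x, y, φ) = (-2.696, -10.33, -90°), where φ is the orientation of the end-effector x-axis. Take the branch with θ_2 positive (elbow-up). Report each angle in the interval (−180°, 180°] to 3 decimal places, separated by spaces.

wrist centre = target − a_3·(cos φ, sin φ) = (-2.6960, -7.3300)
cos θ_2 = (60.9973−6²−5²)/(2·6·5) = -0.0000; θ_2 = 90.0026° (elbow-up)
β = atan2(-7.3300,-2.6960) = -110.1937°; ψ = atan2(5.0000,5.9998) = 39.8066°
θ_1 = β − ψ = -150.0003°
θ_3 = φ − θ_1 − θ_2 = -30.0022° (wrapped to (-180°,180°])

-150.000 90.003 -30.002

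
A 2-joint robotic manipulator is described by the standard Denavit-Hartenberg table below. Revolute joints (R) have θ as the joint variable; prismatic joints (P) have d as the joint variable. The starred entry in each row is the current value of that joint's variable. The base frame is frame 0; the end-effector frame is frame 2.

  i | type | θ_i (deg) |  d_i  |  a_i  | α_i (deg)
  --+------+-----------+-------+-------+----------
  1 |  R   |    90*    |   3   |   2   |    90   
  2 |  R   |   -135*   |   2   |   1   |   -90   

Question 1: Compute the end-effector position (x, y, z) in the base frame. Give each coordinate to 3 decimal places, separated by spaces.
2.000 1.293 2.293

after link 1: o_1 = (0.0000, 2.0000, 3.0000)
after link 2: o_2 = (2.0000, 1.2929, 2.2929)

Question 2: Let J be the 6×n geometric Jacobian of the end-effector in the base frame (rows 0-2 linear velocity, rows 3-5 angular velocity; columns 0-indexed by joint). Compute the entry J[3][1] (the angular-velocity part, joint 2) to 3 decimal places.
axis z_1 = (1.0000,-0.0000,0.0000); lever o_n−o_1 = (2.0000,-0.7071,-0.7071)
cross product → J_v[:, 1] = (0.0000,0.7071,-0.7071)
J_ω[:, 1] = z_1
entry J[3][1] = 1.0000

1.000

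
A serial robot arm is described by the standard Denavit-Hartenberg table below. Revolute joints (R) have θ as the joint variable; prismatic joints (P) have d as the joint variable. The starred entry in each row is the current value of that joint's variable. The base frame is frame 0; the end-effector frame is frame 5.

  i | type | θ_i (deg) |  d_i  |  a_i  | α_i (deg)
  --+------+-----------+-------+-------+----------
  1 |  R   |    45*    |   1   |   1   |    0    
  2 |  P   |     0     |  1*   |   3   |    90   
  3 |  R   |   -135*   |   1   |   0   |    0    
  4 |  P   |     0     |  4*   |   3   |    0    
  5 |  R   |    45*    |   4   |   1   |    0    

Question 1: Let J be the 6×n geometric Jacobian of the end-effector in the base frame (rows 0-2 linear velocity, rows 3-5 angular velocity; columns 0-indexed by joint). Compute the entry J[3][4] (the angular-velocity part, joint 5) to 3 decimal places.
axis z_4 = (0.7071,-0.7071,0.0000); lever o_n−o_4 = (2.8284,-2.8284,-1.0000)
cross product → J_v[:, 4] = (0.7071,0.7071,-0.0000)
J_ω[:, 4] = z_4
entry J[3][4] = 0.7071

0.707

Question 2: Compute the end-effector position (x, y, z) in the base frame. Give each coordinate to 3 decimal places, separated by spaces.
after link 1: o_1 = (0.7071, 0.7071, 1.0000)
after link 2: o_2 = (2.8284, 2.8284, 2.0000)
after link 3: o_3 = (3.5355, 2.1213, 2.0000)
after link 4: o_4 = (4.8640, -2.2071, -0.1213)
after link 5: o_5 = (7.6924, -5.0355, -1.1213)

7.692 -5.036 -1.121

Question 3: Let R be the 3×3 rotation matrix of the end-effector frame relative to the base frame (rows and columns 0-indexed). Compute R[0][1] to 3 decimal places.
0.707

End-effector y-axis (col 1 of R) = (0.7071,0.7071,0.0000)
R[0][1] = 0.7071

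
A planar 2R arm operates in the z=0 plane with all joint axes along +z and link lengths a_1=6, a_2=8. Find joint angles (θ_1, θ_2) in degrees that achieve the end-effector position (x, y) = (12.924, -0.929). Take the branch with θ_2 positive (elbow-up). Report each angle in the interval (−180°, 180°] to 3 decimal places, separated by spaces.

-29.993 44.991

cos θ_2 = (167.8928−6²−8²)/(2·6·8) = 0.7072; θ_2 = 44.9911° (elbow-up)
β = atan2(-0.9290,12.9240) = -4.1115°; ψ = atan2(5.6560,11.6577) = 25.8812°
θ_1 = β − ψ = -29.9927°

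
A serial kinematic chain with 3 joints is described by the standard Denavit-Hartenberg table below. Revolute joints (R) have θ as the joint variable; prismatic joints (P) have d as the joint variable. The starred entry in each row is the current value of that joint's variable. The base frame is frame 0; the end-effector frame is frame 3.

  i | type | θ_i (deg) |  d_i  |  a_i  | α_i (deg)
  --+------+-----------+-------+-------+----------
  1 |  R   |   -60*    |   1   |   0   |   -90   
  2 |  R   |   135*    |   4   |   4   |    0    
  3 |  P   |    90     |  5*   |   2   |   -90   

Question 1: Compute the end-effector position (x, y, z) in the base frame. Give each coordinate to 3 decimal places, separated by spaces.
5.673 8.174 -0.414

after link 1: o_1 = (0.0000, 0.0000, 1.0000)
after link 2: o_2 = (2.0499, 4.4495, -1.8284)
after link 3: o_3 = (5.6729, 8.1742, -0.4142)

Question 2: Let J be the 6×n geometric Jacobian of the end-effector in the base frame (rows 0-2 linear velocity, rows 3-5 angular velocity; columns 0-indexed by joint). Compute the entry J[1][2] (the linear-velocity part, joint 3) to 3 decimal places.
0.500

prismatic axis z_2 = (0.8660,0.5000,0.0000)
J_v[:, 2] = z_2; J_ω[:, 2] = (0,0,0)
entry J[1][2] = 0.5000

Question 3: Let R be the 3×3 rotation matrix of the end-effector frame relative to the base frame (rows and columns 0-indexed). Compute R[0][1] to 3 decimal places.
End-effector y-axis (col 1 of R) = (-0.8660,-0.5000,-0.0000)
R[0][1] = -0.8660

-0.866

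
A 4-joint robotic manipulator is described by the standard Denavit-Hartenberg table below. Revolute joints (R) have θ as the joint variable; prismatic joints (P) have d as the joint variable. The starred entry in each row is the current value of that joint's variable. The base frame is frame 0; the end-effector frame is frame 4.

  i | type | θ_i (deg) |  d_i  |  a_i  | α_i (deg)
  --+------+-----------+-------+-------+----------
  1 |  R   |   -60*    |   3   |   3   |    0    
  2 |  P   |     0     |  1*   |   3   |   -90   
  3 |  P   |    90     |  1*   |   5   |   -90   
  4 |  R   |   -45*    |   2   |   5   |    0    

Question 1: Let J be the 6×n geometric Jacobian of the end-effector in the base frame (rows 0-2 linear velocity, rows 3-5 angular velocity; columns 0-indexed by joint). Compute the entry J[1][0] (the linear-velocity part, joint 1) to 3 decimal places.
5.928

axis z_0 = ẑ; lever o_n−o_0 = (5.9279,-1.1963,-4.5355)
cross product → J_v[:, 0] = (1.1963,5.9279,-0.0000)
J_ω[:, 0] = z_0
entry J[1][0] = 5.9279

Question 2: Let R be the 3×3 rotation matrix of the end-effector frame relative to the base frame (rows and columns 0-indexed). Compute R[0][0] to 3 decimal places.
0.612

End-effector x-axis (col 0 of R) = (0.6124,0.3536,-0.7071)
R[0][0] = 0.6124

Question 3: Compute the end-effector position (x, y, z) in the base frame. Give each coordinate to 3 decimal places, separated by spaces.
after link 1: o_1 = (1.5000, -2.5981, 3.0000)
after link 2: o_2 = (3.0000, -5.1962, 4.0000)
after link 3: o_3 = (3.8660, -4.6962, -1.0000)
after link 4: o_4 = (5.9279, -1.1963, -4.5355)

5.928 -1.196 -4.536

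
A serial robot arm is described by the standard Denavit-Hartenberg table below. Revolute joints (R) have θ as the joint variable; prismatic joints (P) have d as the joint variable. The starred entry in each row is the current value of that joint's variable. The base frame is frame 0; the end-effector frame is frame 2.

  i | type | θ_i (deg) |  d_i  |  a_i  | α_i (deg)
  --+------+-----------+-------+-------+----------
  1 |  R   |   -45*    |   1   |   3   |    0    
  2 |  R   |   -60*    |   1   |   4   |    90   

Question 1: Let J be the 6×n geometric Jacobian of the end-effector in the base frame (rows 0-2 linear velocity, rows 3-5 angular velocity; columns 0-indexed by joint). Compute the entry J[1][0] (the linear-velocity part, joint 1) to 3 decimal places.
1.086

axis z_0 = ẑ; lever o_n−o_0 = (1.0860,-5.9850,2.0000)
cross product → J_v[:, 0] = (5.9850,1.0860,-0.0000)
J_ω[:, 0] = z_0
entry J[1][0] = 1.0860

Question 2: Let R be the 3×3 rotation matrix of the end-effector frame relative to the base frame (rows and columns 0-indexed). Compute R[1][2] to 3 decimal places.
End-effector z-axis (col 2 of R) = (-0.9659,0.2588,0.0000)
R[1][2] = 0.2588

0.259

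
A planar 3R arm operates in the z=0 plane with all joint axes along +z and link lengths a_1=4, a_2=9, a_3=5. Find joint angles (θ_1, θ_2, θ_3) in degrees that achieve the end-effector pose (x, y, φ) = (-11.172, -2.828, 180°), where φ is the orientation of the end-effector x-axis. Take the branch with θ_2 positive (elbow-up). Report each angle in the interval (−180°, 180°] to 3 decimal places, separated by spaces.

wrist centre = target − a_3·(cos φ, sin φ) = (-6.1720, -2.8280)
cos θ_2 = (46.0912−4²−9²)/(2·4·9) = -0.7071; θ_2 = 134.9968° (elbow-up)
β = atan2(-2.8280,-6.1720) = -155.3828°; ψ = atan2(6.3643,-2.3636) = 110.3742°
θ_1 = β − ψ = -265.7570°
θ_3 = φ − θ_1 − θ_2 = -49.2398° (wrapped to (-180°,180°])

94.243 134.997 -49.240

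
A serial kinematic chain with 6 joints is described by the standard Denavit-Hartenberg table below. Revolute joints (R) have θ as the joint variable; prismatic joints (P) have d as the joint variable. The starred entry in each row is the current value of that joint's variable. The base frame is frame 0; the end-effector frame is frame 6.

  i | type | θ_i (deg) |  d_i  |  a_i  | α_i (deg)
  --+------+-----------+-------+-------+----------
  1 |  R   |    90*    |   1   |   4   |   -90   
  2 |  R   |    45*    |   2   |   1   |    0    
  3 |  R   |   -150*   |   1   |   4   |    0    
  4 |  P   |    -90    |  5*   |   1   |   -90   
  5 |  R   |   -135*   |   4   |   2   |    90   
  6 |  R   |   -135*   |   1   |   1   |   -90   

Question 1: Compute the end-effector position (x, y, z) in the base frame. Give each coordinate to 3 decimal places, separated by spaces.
after link 1: o_1 = (0.0000, 4.0000, 1.0000)
after link 2: o_2 = (-2.0000, 4.7071, 0.2929)
after link 3: o_3 = (-3.0000, 3.6718, 4.1566)
after link 4: o_4 = (-8.0000, 2.7059, 3.8978)
after link 5: o_5 = (-9.4142, 3.0367, 8.1275)
after link 6: o_6 = (-8.2071, 3.4197, 7.4981)

-8.207 3.420 7.498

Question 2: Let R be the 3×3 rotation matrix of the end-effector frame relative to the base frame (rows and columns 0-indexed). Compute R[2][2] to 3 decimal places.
End-effector z-axis (col 2 of R) = (-0.5000,0.6660,-0.5536)
R[2][2] = -0.5536

-0.554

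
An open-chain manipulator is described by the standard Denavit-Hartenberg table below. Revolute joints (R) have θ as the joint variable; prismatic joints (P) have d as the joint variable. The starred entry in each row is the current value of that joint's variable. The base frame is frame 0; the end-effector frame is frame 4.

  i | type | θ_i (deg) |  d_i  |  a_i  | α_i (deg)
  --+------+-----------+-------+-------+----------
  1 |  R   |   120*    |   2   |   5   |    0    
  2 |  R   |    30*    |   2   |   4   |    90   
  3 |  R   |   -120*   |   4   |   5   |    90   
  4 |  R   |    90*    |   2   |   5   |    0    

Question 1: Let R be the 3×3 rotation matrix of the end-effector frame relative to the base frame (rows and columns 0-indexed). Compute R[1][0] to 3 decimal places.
0.866

End-effector x-axis (col 0 of R) = (0.5000,0.8660,-0.0000)
R[1][0] = 0.8660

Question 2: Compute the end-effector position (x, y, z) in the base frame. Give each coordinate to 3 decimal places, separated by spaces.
2.201 12.008 0.670

after link 1: o_1 = (-2.5000, 4.3301, 2.0000)
after link 2: o_2 = (-5.9641, 6.3301, 4.0000)
after link 3: o_3 = (-1.7990, 8.5442, -0.3301)
after link 4: o_4 = (2.2010, 12.0083, 0.6699)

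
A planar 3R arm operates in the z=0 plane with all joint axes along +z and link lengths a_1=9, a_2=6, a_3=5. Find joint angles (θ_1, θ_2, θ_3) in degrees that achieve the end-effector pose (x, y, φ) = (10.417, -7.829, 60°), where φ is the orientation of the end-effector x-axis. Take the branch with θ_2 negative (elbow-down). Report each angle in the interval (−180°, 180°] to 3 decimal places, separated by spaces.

-44.996 -30.008 135.004

wrist centre = target − a_3·(cos φ, sin φ) = (7.9170, -12.1591)
cos θ_2 = (210.5233−9²−6²)/(2·9·6) = 0.8660; θ_2 = -30.0079° (elbow-down)
β = atan2(-12.1591,7.9170) = -56.9312°; ψ = atan2(-3.0007,14.1957) = -11.9356°
θ_1 = β − ψ = -44.9956°
θ_3 = φ − θ_1 − θ_2 = 135.0036° (wrapped to (-180°,180°])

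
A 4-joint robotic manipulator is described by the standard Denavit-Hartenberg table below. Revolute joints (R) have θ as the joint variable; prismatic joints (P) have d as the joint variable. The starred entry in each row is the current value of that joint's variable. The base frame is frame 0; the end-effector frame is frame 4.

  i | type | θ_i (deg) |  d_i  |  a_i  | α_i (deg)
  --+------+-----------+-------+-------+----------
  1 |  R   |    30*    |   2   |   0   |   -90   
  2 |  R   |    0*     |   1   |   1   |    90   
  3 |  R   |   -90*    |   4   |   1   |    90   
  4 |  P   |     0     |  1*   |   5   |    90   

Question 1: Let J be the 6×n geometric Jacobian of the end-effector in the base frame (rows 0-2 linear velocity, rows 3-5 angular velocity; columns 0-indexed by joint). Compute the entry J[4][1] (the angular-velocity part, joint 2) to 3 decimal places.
axis z_1 = (-0.5000,0.8660,0.0000); lever o_n−o_1 = (2.5000,-4.3301,4.0000)
cross product → J_v[:, 1] = (3.4641,2.0000,-0.0000)
J_ω[:, 1] = z_1
entry J[4][1] = 0.8660

0.866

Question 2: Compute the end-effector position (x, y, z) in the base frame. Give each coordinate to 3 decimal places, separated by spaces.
2.500 -4.330 6.000

after link 1: o_1 = (0.0000, 0.0000, 2.0000)
after link 2: o_2 = (0.3660, 1.3660, 2.0000)
after link 3: o_3 = (0.8660, 0.5000, 6.0000)
after link 4: o_4 = (2.5000, -4.3301, 6.0000)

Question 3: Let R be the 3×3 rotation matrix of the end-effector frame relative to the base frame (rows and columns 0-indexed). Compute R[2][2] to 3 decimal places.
-1.000

End-effector z-axis (col 2 of R) = (-0.0000,-0.0000,-1.0000)
R[2][2] = -1.0000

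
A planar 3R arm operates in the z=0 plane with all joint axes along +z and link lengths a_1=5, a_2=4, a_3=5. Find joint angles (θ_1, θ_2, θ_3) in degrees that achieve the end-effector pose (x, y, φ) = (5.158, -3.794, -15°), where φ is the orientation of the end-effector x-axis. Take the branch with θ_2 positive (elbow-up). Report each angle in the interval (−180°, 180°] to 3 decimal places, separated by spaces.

-134.993 150.005 -30.011

wrist centre = target − a_3·(cos φ, sin φ) = (0.3284, -2.4999)
cos θ_2 = (6.3574−5²−4²)/(2·5·4) = -0.8661; θ_2 = 150.0047° (elbow-up)
β = atan2(-2.4999,0.3284) = -82.5168°; ψ = atan2(1.9997,1.5357) = 52.4766°
θ_1 = β − ψ = -134.9934°
θ_3 = φ − θ_1 − θ_2 = -30.0112° (wrapped to (-180°,180°])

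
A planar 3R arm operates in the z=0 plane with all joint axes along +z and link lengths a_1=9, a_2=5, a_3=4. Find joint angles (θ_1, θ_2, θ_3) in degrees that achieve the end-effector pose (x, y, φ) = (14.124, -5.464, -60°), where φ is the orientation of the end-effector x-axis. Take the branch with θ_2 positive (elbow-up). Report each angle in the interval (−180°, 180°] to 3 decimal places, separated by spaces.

-30.002 60.007 -90.005

wrist centre = target − a_3·(cos φ, sin φ) = (12.1240, -1.9999)
cos θ_2 = (150.9910−9²−5²)/(2·9·5) = 0.4999; θ_2 = 60.0066° (elbow-up)
β = atan2(-1.9999,12.1240) = -9.3668°; ψ = atan2(4.3304,11.4995) = 20.6351°
θ_1 = β − ψ = -30.0019°
θ_3 = φ − θ_1 − θ_2 = -90.0047° (wrapped to (-180°,180°])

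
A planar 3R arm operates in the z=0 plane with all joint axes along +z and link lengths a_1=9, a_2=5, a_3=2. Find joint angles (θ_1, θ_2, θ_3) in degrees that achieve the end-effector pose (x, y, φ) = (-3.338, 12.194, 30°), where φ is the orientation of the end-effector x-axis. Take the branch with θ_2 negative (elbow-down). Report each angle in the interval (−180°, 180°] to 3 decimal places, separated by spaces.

wrist centre = target − a_3·(cos φ, sin φ) = (-5.0701, 11.1940)
cos θ_2 = (151.0111−9²−5²)/(2·9·5) = 0.5001; θ_2 = -59.9919° (elbow-down)
β = atan2(11.1940,-5.0701) = 114.3670°; ψ = atan2(-4.3298,11.5006) = -20.6304°
θ_1 = β − ψ = 134.9974°
θ_3 = φ − θ_1 − θ_2 = -45.0056° (wrapped to (-180°,180°])

134.997 -59.992 -45.006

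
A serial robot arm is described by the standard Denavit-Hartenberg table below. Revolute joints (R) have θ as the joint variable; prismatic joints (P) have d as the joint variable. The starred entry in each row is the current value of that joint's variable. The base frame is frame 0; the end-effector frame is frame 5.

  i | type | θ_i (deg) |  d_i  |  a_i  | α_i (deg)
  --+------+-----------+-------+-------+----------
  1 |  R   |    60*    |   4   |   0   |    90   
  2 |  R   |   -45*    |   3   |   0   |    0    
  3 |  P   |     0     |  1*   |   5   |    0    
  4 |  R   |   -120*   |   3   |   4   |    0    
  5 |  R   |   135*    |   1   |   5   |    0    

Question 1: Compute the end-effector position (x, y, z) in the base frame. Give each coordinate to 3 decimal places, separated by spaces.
8.929 -0.534 -3.071

after link 1: o_1 = (0.0000, 0.0000, 4.0000)
after link 2: o_2 = (2.5981, -1.5000, 4.0000)
after link 3: o_3 = (5.2319, 1.0619, 0.4645)
after link 4: o_4 = (5.8981, -3.7842, -0.5708)
after link 5: o_5 = (8.9292, -0.5342, -3.0708)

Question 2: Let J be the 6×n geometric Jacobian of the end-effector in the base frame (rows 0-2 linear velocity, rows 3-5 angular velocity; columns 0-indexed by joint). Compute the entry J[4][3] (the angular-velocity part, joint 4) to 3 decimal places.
-0.500

axis z_3 = (0.8660,-0.5000,0.0000); lever o_n−o_3 = (3.6973,-1.5961,-3.5353)
cross product → J_v[:, 3] = (1.7676,3.0616,0.4664)
J_ω[:, 3] = z_3
entry J[4][3] = -0.5000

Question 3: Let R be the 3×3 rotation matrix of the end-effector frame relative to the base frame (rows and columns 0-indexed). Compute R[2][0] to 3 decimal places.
-0.500

End-effector x-axis (col 0 of R) = (0.4330,0.7500,-0.5000)
R[2][0] = -0.5000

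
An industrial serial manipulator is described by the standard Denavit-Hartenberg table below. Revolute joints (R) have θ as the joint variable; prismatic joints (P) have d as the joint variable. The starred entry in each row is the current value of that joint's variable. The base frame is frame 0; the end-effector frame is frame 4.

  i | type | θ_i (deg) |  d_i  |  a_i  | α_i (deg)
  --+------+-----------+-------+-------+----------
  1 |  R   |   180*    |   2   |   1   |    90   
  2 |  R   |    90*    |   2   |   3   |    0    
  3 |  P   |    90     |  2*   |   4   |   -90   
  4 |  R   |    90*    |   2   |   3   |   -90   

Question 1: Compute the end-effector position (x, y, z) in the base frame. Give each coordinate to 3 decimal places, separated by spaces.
after link 1: o_1 = (-1.0000, 0.0000, 2.0000)
after link 2: o_2 = (-1.0000, 2.0000, 5.0000)
after link 3: o_3 = (3.0000, 4.0000, 5.0000)
after link 4: o_4 = (3.0000, 1.0000, 3.0000)

3.000 1.000 3.000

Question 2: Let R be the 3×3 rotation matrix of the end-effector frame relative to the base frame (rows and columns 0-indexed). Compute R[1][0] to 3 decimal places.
End-effector x-axis (col 0 of R) = (-0.0000,-1.0000,-0.0000)
R[1][0] = -1.0000

-1.000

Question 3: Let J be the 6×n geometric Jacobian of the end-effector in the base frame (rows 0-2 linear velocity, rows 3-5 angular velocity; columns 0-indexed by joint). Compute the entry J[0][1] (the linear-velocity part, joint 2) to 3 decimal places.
axis z_1 = (0.0000,1.0000,0.0000); lever o_n−o_1 = (4.0000,1.0000,1.0000)
cross product → J_v[:, 1] = (1.0000,0.0000,-4.0000)
J_ω[:, 1] = z_1
entry J[0][1] = 1.0000

1.000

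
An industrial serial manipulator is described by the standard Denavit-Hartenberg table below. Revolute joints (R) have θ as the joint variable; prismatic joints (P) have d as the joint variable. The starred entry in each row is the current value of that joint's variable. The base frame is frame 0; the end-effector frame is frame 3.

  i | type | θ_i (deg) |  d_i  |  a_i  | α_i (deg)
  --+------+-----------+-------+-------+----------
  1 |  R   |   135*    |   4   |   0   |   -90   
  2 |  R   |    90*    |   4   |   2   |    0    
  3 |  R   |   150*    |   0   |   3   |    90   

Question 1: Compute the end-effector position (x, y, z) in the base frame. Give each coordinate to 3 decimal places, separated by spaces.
-1.768 -3.889 4.598

after link 1: o_1 = (0.0000, 0.0000, 4.0000)
after link 2: o_2 = (-2.8284, -2.8284, 2.0000)
after link 3: o_3 = (-1.7678, -3.8891, 4.5981)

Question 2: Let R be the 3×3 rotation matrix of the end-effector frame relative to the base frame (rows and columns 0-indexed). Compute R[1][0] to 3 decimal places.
-0.354

End-effector x-axis (col 0 of R) = (0.3536,-0.3536,0.8660)
R[1][0] = -0.3536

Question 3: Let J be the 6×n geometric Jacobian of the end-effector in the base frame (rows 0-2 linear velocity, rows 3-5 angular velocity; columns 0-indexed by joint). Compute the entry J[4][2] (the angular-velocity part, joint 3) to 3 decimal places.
axis z_2 = (-0.7071,-0.7071,0.0000); lever o_n−o_2 = (1.0607,-1.0607,2.5981)
cross product → J_v[:, 2] = (-1.8371,1.8371,1.5000)
J_ω[:, 2] = z_2
entry J[4][2] = -0.7071

-0.707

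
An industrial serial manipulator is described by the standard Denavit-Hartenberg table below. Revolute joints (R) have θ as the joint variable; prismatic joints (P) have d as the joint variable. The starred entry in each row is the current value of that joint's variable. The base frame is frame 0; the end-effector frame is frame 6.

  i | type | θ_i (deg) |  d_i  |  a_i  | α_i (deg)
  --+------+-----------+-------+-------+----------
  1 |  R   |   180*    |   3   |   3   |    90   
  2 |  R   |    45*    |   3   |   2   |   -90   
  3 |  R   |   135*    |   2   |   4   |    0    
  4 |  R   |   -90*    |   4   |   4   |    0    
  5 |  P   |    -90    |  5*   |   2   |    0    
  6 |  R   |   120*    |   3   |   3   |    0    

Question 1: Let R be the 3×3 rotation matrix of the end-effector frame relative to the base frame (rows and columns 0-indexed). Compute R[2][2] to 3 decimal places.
End-effector z-axis (col 2 of R) = (0.7071,-0.0000,0.7071)
R[2][2] = 0.7071

0.707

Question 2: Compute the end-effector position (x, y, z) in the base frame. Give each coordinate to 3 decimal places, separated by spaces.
after link 1: o_1 = (-3.0000, 0.0000, 3.0000)
after link 2: o_2 = (-4.4142, 3.0000, 4.4142)
after link 3: o_3 = (-1.0000, 0.1716, 3.8284)
after link 4: o_4 = (-0.1716, -2.6569, 8.6569)
after link 5: o_5 = (2.3640, -1.2426, 13.1924)
after link 6: o_6 = (3.9362, -4.1404, 15.8627)

3.936 -4.140 15.863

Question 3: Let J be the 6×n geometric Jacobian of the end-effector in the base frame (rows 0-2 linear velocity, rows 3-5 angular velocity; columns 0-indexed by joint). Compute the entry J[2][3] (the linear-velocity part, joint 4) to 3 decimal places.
axis z_3 = (0.7071,-0.0000,0.7071); lever o_n−o_3 = (4.9362,-4.3120,12.0343)
cross product → J_v[:, 3] = (3.0490,-5.0191,-3.0490)
J_ω[:, 3] = z_3
entry J[2][3] = -3.0490

-3.049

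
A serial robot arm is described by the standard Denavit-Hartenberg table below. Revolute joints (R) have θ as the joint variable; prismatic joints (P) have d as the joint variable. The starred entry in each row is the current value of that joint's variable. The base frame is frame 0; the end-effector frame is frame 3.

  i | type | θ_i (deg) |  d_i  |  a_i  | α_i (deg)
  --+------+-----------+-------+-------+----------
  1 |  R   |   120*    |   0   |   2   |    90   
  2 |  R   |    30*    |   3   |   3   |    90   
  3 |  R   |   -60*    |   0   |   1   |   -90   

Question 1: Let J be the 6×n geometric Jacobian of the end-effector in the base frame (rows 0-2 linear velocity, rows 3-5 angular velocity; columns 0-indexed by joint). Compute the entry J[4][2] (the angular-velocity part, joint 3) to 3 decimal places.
0.433

axis z_2 = (-0.2500,0.4330,-0.8660); lever o_n−o_2 = (-0.9665,-0.0580,0.2500)
cross product → J_v[:, 2] = (0.0580,0.8995,0.4330)
J_ω[:, 2] = z_2
entry J[4][2] = 0.4330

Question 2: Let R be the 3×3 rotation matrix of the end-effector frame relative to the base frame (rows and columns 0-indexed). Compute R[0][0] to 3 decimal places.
End-effector x-axis (col 0 of R) = (-0.9665,-0.0580,0.2500)
R[0][0] = -0.9665

-0.967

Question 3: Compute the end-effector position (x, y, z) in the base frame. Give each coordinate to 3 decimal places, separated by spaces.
-0.667 5.424 1.750

after link 1: o_1 = (-1.0000, 1.7321, 0.0000)
after link 2: o_2 = (0.2990, 5.4821, 1.5000)
after link 3: o_3 = (-0.6675, 5.4240, 1.7500)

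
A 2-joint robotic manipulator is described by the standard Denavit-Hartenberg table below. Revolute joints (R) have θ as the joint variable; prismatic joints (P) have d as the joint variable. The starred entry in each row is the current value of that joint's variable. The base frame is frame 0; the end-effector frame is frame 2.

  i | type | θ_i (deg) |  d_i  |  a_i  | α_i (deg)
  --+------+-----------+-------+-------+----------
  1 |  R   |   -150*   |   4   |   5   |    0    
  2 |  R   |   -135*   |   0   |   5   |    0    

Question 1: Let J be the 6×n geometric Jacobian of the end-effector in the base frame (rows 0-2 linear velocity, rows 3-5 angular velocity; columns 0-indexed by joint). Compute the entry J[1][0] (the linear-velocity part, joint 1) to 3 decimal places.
axis z_0 = ẑ; lever o_n−o_0 = (-3.0360,2.3296,4.0000)
cross product → J_v[:, 0] = (-2.3296,-3.0360,0.0000)
J_ω[:, 0] = z_0
entry J[1][0] = -3.0360

-3.036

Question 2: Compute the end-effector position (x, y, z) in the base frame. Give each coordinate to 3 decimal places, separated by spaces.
after link 1: o_1 = (-4.3301, -2.5000, 4.0000)
after link 2: o_2 = (-3.0360, 2.3296, 4.0000)

-3.036 2.330 4.000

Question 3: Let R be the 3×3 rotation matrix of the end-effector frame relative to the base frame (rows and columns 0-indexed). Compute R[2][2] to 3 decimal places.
End-effector z-axis (col 2 of R) = (0.0000,0.0000,1.0000)
R[2][2] = 1.0000

1.000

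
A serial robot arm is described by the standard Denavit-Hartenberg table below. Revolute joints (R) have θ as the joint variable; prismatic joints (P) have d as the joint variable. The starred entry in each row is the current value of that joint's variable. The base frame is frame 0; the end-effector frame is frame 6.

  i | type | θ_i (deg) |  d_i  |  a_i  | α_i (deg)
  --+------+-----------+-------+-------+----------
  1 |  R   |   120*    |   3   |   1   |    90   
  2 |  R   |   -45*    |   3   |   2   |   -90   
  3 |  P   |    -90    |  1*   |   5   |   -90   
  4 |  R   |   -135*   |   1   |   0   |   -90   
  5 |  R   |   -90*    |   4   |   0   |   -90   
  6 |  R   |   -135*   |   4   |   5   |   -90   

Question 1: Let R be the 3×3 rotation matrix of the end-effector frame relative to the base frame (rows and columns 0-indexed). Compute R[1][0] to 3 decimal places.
0.123

End-effector x-axis (col 0 of R) = (0.5062,0.1232,0.8536)
R[1][0] = 0.1232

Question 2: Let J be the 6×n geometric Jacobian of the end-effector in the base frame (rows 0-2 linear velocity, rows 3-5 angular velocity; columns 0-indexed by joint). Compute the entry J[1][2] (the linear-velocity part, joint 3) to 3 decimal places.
0.612

prismatic axis z_2 = (-0.3536,0.6124,0.7071)
J_v[:, 2] = z_2; J_ω[:, 2] = (0,0,0)
entry J[1][2] = 0.6124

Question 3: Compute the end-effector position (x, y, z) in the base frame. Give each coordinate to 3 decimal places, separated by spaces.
5.545 11.395 9.854

after link 1: o_1 = (-0.5000, 0.8660, 3.0000)
after link 2: o_2 = (1.3910, 3.5908, 1.5858)
after link 3: o_3 = (5.3675, 6.7031, 2.2929)
after link 4: o_4 = (5.0140, 7.3155, 1.5858)
after link 5: o_5 = (6.4635, 10.4618, 3.5858)
after link 6: o_6 = (5.5452, 11.3955, 9.8536)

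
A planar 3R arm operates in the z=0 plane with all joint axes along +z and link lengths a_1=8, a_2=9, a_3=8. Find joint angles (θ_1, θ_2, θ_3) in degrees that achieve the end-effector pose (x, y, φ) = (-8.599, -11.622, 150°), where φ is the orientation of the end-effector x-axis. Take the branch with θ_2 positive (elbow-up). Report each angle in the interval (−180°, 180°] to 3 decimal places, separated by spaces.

-119.996 44.992 -134.996

wrist centre = target − a_3·(cos φ, sin φ) = (-1.6708, -15.6220)
cos θ_2 = (246.8384−8²−9²)/(2·8·9) = 0.7072; θ_2 = 44.9915° (elbow-up)
β = atan2(-15.6220,-1.6708) = -96.1047°; ψ = atan2(6.3630,14.3649) = 23.8912°
θ_1 = β − ψ = -119.9959°
θ_3 = φ − θ_1 − θ_2 = -134.9956° (wrapped to (-180°,180°])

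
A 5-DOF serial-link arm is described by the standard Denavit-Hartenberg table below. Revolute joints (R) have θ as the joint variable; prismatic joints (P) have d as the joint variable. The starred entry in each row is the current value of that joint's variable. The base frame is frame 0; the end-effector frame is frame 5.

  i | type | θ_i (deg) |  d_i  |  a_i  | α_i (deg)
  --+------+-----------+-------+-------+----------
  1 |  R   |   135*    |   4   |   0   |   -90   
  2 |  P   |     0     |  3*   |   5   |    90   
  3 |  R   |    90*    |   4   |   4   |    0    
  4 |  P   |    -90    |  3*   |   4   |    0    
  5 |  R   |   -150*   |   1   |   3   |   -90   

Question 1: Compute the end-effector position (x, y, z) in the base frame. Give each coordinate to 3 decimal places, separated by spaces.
after link 1: o_1 = (0.0000, 0.0000, 4.0000)
after link 2: o_2 = (-5.6569, 1.4142, 4.0000)
after link 3: o_3 = (-8.4853, -1.4142, 8.0000)
after link 4: o_4 = (-11.3137, 1.4142, 11.0000)
after link 5: o_5 = (-8.4159, 0.6378, 12.0000)

-8.416 0.638 12.000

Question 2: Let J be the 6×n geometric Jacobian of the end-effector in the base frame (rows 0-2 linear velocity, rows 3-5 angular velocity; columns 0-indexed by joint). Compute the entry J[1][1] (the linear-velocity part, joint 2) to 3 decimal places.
prismatic axis z_1 = (-0.7071,-0.7071,0.0000)
J_v[:, 1] = z_1; J_ω[:, 1] = (0,0,0)
entry J[1][1] = -0.7071

-0.707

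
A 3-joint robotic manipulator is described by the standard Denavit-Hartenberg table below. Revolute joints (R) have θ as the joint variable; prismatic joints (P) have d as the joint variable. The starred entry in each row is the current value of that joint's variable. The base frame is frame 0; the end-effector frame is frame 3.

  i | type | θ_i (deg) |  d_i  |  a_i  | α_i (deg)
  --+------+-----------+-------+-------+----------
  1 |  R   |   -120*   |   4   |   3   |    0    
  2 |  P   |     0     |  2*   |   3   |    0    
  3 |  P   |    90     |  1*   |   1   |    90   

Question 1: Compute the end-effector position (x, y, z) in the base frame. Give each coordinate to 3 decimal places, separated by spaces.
after link 1: o_1 = (-1.5000, -2.5981, 4.0000)
after link 2: o_2 = (-3.0000, -5.1962, 6.0000)
after link 3: o_3 = (-2.1340, -5.6962, 7.0000)

-2.134 -5.696 7.000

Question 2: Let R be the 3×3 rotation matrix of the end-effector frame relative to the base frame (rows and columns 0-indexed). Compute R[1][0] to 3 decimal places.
-0.500

End-effector x-axis (col 0 of R) = (0.8660,-0.5000,0.0000)
R[1][0] = -0.5000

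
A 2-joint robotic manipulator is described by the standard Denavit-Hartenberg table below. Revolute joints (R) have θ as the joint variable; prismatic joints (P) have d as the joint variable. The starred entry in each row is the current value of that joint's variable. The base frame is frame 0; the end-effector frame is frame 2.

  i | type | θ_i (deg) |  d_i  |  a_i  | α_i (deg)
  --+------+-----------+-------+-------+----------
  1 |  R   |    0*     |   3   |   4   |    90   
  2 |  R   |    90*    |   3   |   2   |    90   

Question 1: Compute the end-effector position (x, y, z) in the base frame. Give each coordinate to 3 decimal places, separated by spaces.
after link 1: o_1 = (4.0000, 0.0000, 3.0000)
after link 2: o_2 = (4.0000, -3.0000, 5.0000)

4.000 -3.000 5.000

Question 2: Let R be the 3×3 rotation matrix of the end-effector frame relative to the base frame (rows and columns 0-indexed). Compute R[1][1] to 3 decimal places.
End-effector y-axis (col 1 of R) = (-0.0000,-1.0000,0.0000)
R[1][1] = -1.0000

-1.000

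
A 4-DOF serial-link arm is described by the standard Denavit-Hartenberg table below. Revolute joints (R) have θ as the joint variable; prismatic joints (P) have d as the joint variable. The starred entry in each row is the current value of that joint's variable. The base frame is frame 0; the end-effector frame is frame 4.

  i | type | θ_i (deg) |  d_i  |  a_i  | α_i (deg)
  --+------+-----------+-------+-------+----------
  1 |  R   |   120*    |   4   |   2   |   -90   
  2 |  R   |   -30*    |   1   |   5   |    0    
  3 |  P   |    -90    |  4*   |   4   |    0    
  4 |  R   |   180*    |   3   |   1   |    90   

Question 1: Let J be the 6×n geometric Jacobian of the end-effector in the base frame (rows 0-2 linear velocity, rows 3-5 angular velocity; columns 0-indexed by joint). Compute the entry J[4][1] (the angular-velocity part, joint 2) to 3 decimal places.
axis z_1 = (-0.8660,-0.5000,0.0000); lever o_n−o_1 = (-8.3433,-1.5490,5.0981)
cross product → J_v[:, 1] = (-2.5490,4.4151,-2.8301)
J_ω[:, 1] = z_1
entry J[4][1] = -0.5000

-0.500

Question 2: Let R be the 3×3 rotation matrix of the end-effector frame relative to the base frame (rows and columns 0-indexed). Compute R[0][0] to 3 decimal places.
End-effector x-axis (col 0 of R) = (-0.2500,0.4330,-0.8660)
R[0][0] = -0.2500

-0.250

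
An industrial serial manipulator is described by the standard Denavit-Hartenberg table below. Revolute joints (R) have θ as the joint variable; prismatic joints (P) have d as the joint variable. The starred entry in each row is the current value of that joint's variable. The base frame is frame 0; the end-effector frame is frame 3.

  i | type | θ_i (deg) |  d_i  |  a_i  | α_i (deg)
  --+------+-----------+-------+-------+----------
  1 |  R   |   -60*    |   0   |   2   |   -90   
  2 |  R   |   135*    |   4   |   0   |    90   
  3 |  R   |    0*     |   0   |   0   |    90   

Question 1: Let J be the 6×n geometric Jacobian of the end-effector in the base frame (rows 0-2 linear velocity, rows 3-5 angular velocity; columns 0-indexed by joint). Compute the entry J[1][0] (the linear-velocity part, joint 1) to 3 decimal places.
axis z_0 = ẑ; lever o_n−o_0 = (4.4641,0.2679,0.0000)
cross product → J_v[:, 0] = (-0.2679,4.4641,0.0000)
J_ω[:, 0] = z_0
entry J[1][0] = 4.4641

4.464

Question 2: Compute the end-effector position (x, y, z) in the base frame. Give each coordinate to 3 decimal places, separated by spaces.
after link 1: o_1 = (1.0000, -1.7321, 0.0000)
after link 2: o_2 = (4.4641, 0.2679, 0.0000)
after link 3: o_3 = (4.4641, 0.2679, 0.0000)

4.464 0.268 0.000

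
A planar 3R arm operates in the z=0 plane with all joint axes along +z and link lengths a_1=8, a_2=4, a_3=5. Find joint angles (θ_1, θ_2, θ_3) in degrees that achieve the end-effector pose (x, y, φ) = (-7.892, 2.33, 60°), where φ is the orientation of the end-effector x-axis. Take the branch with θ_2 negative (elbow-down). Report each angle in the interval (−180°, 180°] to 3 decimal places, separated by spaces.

wrist centre = target − a_3·(cos φ, sin φ) = (-10.3920, -2.0001)
cos θ_2 = (111.9942−8²−4²)/(2·8·4) = 0.4999; θ_2 = -60.0060° (elbow-down)
β = atan2(-2.0001,-10.3920) = -169.1056°; ψ = atan2(-3.4643,9.9996) = -19.1083°
θ_1 = β − ψ = -149.9973°
θ_3 = φ − θ_1 − θ_2 = -89.9967° (wrapped to (-180°,180°])

-149.997 -60.006 -89.997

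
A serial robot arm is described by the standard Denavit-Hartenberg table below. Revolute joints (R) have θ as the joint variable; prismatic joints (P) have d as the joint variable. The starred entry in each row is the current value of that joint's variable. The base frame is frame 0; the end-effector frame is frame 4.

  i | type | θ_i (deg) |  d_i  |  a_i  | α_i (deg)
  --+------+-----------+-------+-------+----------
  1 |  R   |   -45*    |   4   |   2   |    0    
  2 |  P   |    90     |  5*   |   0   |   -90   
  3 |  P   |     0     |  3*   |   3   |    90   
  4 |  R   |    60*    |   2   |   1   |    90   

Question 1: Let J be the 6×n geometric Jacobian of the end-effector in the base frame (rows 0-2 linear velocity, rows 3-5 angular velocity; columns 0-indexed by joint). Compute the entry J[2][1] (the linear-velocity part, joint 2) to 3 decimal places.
prismatic axis z_1 = (0.0000,0.0000,1.0000)
J_v[:, 1] = z_1; J_ω[:, 1] = (0,0,0)
entry J[2][1] = 1.0000

1.000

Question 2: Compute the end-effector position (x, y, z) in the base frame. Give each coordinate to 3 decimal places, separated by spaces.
1.155 3.794 11.000

after link 1: o_1 = (1.4142, -1.4142, 4.0000)
after link 2: o_2 = (1.4142, -1.4142, 9.0000)
after link 3: o_3 = (1.4142, 2.8284, 9.0000)
after link 4: o_4 = (1.1554, 3.7944, 11.0000)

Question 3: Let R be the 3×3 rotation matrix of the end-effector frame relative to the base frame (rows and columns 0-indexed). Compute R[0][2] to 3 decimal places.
End-effector z-axis (col 2 of R) = (0.9659,0.2588,0.0000)
R[0][2] = 0.9659

0.966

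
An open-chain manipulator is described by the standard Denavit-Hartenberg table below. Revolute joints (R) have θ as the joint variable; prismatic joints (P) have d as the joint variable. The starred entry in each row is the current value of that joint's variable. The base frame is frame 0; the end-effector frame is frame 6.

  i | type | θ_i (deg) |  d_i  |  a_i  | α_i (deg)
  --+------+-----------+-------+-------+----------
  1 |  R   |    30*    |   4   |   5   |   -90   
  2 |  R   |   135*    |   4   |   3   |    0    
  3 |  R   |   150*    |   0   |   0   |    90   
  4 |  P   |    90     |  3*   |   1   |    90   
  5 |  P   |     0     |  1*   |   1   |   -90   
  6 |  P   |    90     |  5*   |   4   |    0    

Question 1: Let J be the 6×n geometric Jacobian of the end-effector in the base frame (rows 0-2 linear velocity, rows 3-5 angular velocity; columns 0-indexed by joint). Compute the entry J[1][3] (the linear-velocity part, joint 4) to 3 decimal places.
-0.483

prismatic axis z_3 = (-0.8365,-0.4830,0.2588)
J_v[:, 3] = z_3; J_ω[:, 3] = (0,0,0)
entry J[1][3] = -0.4830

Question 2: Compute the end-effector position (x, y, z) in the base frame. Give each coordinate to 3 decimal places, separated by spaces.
after link 1: o_1 = (4.3301, 2.5000, 4.0000)
after link 2: o_2 = (0.4930, 4.9034, 1.8787)
after link 3: o_3 = (0.4930, 4.9034, 1.8787)
after link 4: o_4 = (-2.5165, 4.3206, 2.6551)
after link 5: o_5 = (-2.7924, 5.3160, 3.6211)
after link 6: o_6 = (-7.8716, 2.3836, 1.0515)

-7.872 2.384 1.051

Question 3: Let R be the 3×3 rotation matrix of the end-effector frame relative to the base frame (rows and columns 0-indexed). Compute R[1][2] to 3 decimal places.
-0.483

End-effector z-axis (col 2 of R) = (-0.8365,-0.4830,0.2588)
R[1][2] = -0.4830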